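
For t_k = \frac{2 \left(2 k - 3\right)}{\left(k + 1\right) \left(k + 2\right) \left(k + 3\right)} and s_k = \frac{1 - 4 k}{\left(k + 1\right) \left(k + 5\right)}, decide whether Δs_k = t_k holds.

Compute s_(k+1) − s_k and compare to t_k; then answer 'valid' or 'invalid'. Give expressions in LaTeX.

s_(k+1) = (-4*k - 3)/((k + 2)*(k + 6))
s_(k+1) − s_k = (4*k**2 + 2*k - 27)/(k**4 + 14*k**3 + 65*k**2 + 112*k + 60)
(s_(k+1) − s_k) − t_k = 3*(-8*k**2 - 25*k + 33)/(k**5 + 17*k**4 + 107*k**3 + 307*k**2 + 396*k + 180)

Invalid: residual \frac{3 \left(- 8 k^{2} - 25 k + 33\right)}{k^{5} + 17 k^{4} + 107 k^{3} + 307 k^{2} + 396 k + 180} ≠ 0.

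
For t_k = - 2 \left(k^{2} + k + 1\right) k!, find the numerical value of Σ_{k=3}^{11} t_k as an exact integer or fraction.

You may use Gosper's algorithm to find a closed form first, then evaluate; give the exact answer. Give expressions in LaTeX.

The ratio is (k + 1)*(k + (k + 1)**2 + 2)/(k**2 + k + 1).
Normal form (A,B,C) = (k + 1, 1, k**2 + k + 1).
Key eq: (k + 1)·f(k+1) = (1)·f(k) + (k**2 + k + 1).
d = 1 from the (1,0,2) case.
A polynomial solution: f(k) = k.
Then R = B(k−1)f/C = k/(k**2 + k + 1), so s_k = R(k)·t_k = -2*k*factorial(k).
Verify: -2*(k**2 + k + 1)*factorial(k) matches t_k.
Σ_(k=3)^(11) t_k = s_(12) − s_(3) = -11496038400 − (-36) = -11496038364.

Σ = -11496038364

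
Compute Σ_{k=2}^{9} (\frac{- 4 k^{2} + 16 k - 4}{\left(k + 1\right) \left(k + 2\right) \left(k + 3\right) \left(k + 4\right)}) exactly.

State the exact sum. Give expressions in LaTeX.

Σ = -23/2145

r(k) = (k**3 - k**2 - 4*k - 2)/(k**3 + k**2 - 19*k + 5) after simplifying.
Factor: A=k + 1; B=k + 5; C=k**2 - 4*k + 1.
Key eq: (k + 1)·f(k+1) = (k + 4)·f(k) + (k**2 - 4*k + 1).
Bound: deg f ≤ 3.
A polynomial solution: f(k) = k*(k**2 - 6*k + 17)/12.
So s_k = (B(k−1)f/C)·t_k = (k*(k + 4)*(k**2 - 6*k + 17)/(12*(k**2 - 4*k + 1)))·t_k = -k*(k**2 - 6*k + 17)/(3*(k + 1)*(k + 2)*(k + 3)).
Check: Δs_k = 4*(-k**2 + 4*k - 1)/(k**4 + 10*k**3 + 35*k**2 + 50*k + 24). ✓
Sum = s_(10) − s_(2); s_(10) = -95/858, s_(2) = -1/10 ⇒ -23/2145.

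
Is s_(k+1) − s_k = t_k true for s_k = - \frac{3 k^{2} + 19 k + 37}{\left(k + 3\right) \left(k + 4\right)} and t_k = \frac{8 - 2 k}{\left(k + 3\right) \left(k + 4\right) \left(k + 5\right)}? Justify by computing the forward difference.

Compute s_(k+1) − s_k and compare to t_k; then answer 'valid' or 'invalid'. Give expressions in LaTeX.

s_(k+1) = (-19*k - 3*(k + 1)**2 - 56)/((k + 4)*(k + 5))
s_(k+1) − s_k = 2*(4 - k)/(k**3 + 12*k**2 + 47*k + 60)
(s_(k+1) − s_k) − t_k = 0

Valid: the claim telescopes to t_k.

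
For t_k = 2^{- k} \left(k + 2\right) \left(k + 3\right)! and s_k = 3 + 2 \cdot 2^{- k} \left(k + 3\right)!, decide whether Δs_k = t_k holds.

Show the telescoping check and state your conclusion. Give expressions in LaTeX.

s_(k+1) = 2*2**(-k - 1)*factorial(k + 4) + 3
s_(k+1) − s_k = (k + 2)*factorial(k + 3)/2**k
(s_(k+1) − s_k) − t_k = 0

valid; difference matches t_k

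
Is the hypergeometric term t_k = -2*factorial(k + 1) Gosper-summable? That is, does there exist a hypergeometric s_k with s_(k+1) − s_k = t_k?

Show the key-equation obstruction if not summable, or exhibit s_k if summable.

No — key equation has no polynomial f.

The ratio is k + 2.
Factor: A=k + 2; B=1; C=1.
f must satisfy (k + 2)·f(k+1) − (1)·f(k) = 1.
deg f ≤ -1 (via 1,0,0).
deg f ≤ -1 is impossible — no certificate.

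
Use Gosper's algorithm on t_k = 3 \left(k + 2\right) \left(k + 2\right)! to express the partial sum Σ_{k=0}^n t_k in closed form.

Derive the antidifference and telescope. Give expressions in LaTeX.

r(k) = (k + 3)**2/(k + 2) after simplifying.
Factor: A=k + 3; B=1; C=k + 2.
Solve (k + 3)·f(k+1) − (1)·f(k) = k + 2.
d = 0 from the (1,0,1) case.
Match coefficients ⇒ f(k) = 1.
So s_k = (B(k−1)f/C)·t_k = (1/(k + 2))·t_k = 3*factorial(k + 2).
s_(k+1) − s_k = 3*(k + 2)*factorial(k + 2) = t_k.
s_(n+1) = 3*factorial(n + 3) and s_(0) = 6, so S(n) = 3*factorial(n + 3) - 6.

S(n) = 3 \left(n + 3\right)! - 6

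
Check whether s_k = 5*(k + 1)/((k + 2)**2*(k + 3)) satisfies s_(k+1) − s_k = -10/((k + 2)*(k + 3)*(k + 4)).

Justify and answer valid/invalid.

s_(k+1) = 5*(k + 2)/((k + 3)**2*(k + 4))
s_(k+1) − s_k = 5*(-(k + 1)*(k + 3)*(k + 4) + (k + 2)**3)/((k + 2)**2*(k + 3)**2*(k + 4))
(s_(k+1) − s_k) − t_k = 5*(3*k + 8)/(k**5 + 14*k**4 + 77*k**3 + 208*k**2 + 276*k + 144)

Invalid: residual 5*(3*k + 8)/(k**5 + 14*k**4 + 77*k**3 + 208*k**2 + 276*k + 144) ≠ 0.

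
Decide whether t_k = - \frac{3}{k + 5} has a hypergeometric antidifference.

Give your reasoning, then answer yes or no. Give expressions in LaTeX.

The ratio is (k + 5)/(k + 6).
Normal form (A,B,C) = (k + 5, k + 6, 1).
Need (k + 5)·f(k+1) − (k + 5)·f(k) = 1.
d = 0 from the (1,1,0) case.
Generic f = c0 gives residual -1; -1 = 0 cannot hold, so t_k is not Gosper-summable.

No; the coefficient equations for f are inconsistent.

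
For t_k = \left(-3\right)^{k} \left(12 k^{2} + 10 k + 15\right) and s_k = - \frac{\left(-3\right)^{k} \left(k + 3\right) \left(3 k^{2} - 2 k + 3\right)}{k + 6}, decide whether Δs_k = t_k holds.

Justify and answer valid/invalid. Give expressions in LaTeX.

Invalid: residual \frac{\left(-3\right)^{k + 1} \left(12 k^{3} + 85 k^{2} + 73 k + 93\right)}{k^{2} + 13 k + 42} ≠ 0.

s_(k+1) = 3*(-3)**k*(k + 4)*(-2*k + 3*(k + 1)**2 + 1)/(k + 7)
s_(k+1) − s_k = (-3)**k*(12*k**4 + 130*k**3 + 394*k**2 + 396*k + 351)/(k**2 + 13*k + 42)
(s_(k+1) − s_k) − t_k = (-3)**(k + 1)*(12*k**3 + 85*k**2 + 73*k + 93)/(k**2 + 13*k + 42)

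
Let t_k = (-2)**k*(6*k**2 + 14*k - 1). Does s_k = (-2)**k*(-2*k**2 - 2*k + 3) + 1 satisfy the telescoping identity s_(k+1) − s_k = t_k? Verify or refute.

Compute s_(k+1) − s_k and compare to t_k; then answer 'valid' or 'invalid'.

s_(k+1) = (-2)**(k + 1)*(-2*k - 2*(k + 1)**2 + 1) + 1
s_(k+1) − s_k = (-2)**k*(6*k**2 + 14*k - 1)
(s_(k+1) − s_k) − t_k = 0

valid (s_(k+1) − s_k reduces to t_k)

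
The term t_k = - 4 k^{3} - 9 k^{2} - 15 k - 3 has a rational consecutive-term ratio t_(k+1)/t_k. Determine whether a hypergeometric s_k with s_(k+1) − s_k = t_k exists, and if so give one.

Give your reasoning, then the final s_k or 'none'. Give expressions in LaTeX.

s_k = k \left(- k^{3} - k^{2} - 4 k + 3\right)

t_(k+1)/t_k = (4*k**3 + 21*k**2 + 45*k + 31)/(4*k**3 + 9*k**2 + 15*k + 3).
Gosper form: A/B · C(k+1)/C(k) with A=1, B=1, C=k**3 + 9*k**2/4 + 15*k/4 + 3/4.
Solve (1)·f(k+1) − (1)·f(k) = k**3 + 9*k**2/4 + 15*k/4 + 3/4.
Bound: deg f ≤ 4.
Coefficient equations give f(k) = k*(k**3 + k**2 + 4*k - 3)/4.
So s_k = (B(k−1)f/C)·t_k = (k*(k**3 + k**2 + 4*k - 3)/(4*k**3 + 9*k**2 + 15*k + 3))·t_k = k*(-k**3 - k**2 - 4*k + 3).
Verify: -4*k**3 - 9*k**2 - 15*k - 3 matches t_k.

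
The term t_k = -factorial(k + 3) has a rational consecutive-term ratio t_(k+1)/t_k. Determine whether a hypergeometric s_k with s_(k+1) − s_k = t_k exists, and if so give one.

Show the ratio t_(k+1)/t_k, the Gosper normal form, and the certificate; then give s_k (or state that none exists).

r(k) = k + 4 after simplifying.
So A=k + 4 and B=1, with C=1.
Set up (k + 4)·f(k+1) − (1)·f(k) − (1) = 0.
From deg A=1, deg B=0, deg C=0: d=-1.
deg f ≤ -1 is impossible — no certificate.

not Gosper-summable; s_k does not exist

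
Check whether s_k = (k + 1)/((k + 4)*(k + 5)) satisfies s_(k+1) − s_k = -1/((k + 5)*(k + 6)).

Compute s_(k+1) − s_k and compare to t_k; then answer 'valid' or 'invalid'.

Invalid: residual 6/(k**3 + 15*k**2 + 74*k + 120) ≠ 0.

s_(k+1) = (k + 2)/((k + 5)*(k + 6))
s_(k+1) − s_k = (2 - k)/(k**3 + 15*k**2 + 74*k + 120)
(s_(k+1) − s_k) − t_k = 6/(k**3 + 15*k**2 + 74*k + 120)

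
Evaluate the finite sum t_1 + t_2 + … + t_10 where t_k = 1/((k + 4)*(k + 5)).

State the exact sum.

r(k) = (k + 4)/(k + 6) after simplifying.
A = k + 4, B = k + 6, C = 1.
Key eq: (k + 4)·f(k+1) = (k + 5)·f(k) + (1).
Degrees (1,1,0) ⇒ d ≤ 1.
Solve for f: f(k) = k/4 (degree 1 ≤ 1).
R(k) = B(k−1)·f(k)/C(k) = k*(k + 5)/4; s_k = R·t_k = k/(4*(k + 4)).
s_(k+1) − s_k = 1/(k**2 + 9*k + 20) = t_k.
Telescoping: Σ = s_(11) − s_(1) = 11/60 − (1/20) = 2/15.

Σ = 2/15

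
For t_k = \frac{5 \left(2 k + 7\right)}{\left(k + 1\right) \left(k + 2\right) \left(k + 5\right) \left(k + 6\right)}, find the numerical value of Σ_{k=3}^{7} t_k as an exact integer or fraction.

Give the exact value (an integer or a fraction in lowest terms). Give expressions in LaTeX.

Σ = 425/3744

r(k) = (k + 1)*(k + 5)*(2*k + 9)/((k + 3)*(k + 7)*(2*k + 7)) after simplifying.
Take A(k)=k + 1, B(k)=k + 7, C(k)=k**3 + 21*k**2/2 + 73*k/2 + 42.
Need (k + 1)·f(k+1) − (k + 6)·f(k) = k**3 + 21*k**2/2 + 73*k/2 + 42.
Degrees (1,1,3) ⇒ d ≤ 5.
A polynomial solution: f(k) = k*(k + 2)*(k + 3)*(k + 4)*(k + 6)/10.
So s_k = (B(k−1)f/C)·t_k = (k*(k + 2)*(k + 6)**2/(5*(2*k + 7)))·t_k = k*(k + 6)/(k**2 + 6*k + 5).
Verify: 5*(2*k + 7)/(k**4 + 14*k**3 + 65*k**2 + 112*k + 60) matches t_k.
Telescoping: Σ = s_(8) − s_(3) = 112/117 − (27/32) = 425/3744.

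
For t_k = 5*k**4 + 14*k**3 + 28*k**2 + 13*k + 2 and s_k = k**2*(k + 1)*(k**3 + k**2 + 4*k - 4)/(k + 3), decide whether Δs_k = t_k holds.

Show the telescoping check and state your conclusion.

s_(k+1) = (k + 1)**2*(k + 2)*(4*k + (k + 1)**3 + (k + 1)**2)/(k + 4)
s_(k+1) − s_k = (5*k**6 + 41*k**5 + 130*k**4 + 245*k**3 + 227*k**2 + 88*k + 12)/(k**2 + 7*k + 12)
(s_(k+1) − s_k) − t_k = 2*(-4*k**5 - 28*k**4 - 66*k**3 - 101*k**2 - 41*k - 6)/(k**2 + 7*k + 12)

Invalid: residual 2*(-4*k**5 - 28*k**4 - 66*k**3 - 101*k**2 - 41*k - 6)/(k**2 + 7*k + 12) ≠ 0.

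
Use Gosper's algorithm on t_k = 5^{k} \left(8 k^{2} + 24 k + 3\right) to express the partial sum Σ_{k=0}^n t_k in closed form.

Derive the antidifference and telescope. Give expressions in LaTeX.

Step 1: r(k) = 5*(8*k**2 + 40*k + 35)/(8*k**2 + 24*k + 3).
Take A(k)=5, B(k)=1, C(k)=k**2 + 3*k + 3/8.
Solve (5)·f(k+1) − (1)·f(k) = k**2 + 3*k + 3/8.
Degrees (0,0,2) ⇒ d ≤ 2.
A polynomial solution: f(k) = (k - 1)*(2*k + 3)/8.
Get s_k = R·t_k = 5**k*(2*k**2 + k - 3) with R(k) = B(k−1)f(k)/C(k) = (k - 1)*(2*k + 3)/(8*k**2 + 24*k + 3).
Check: Δs_k = 5**k*(8*k**2 + 24*k + 3). ✓
s_(n+1) = 5**(n + 1)*n*(2*n + 5) and s_(0) = -3, so S(n) = 10*5**n*n**2 + 25*5**n*n + 3.

S(n) = 10 \cdot 5^{n} n^{2} + 25 \cdot 5^{n} n + 3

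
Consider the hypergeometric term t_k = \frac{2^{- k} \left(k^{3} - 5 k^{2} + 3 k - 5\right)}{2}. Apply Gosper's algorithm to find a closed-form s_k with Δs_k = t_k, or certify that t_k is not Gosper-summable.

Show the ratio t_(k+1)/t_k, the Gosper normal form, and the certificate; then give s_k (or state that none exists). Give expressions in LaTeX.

Ratio r(k) = (k**3/2 - k**2 - 2*k - 3)/(k**3 - 5*k**2 + 3*k - 5).
Normal form (A,B,C) = (1/2, 1, k**3 - 5*k**2 + 3*k - 5).
Need (1/2)·f(k+1) − (1)·f(k) = k**3 - 5*k**2 + 3*k - 5.
Bound: deg f ≤ 3.
A polynomial solution: f(k) = -2*(k - 2)*(k**2 + 2).
R(k) = B(k−1)·f(k)/C(k) = -2*(k - 2)*(k**2 + 2)/(k**3 - 5*k**2 + 3*k - 5); s_k = R·t_k = (-k**3 + 2*k**2 - 2*k + 4)/2**k.
Verify: (k**3 - 5*k**2 + 3*k - 5)/(2*2**k) matches t_k.

s_k = 2^{- k} \left(- k^{3} + 2 k^{2} - 2 k + 4\right)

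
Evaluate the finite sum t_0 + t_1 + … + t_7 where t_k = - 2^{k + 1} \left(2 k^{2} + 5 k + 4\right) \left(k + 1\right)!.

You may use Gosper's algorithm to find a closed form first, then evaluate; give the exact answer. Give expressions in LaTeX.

Step 1: r(k) = 2*(2*k**3 + 13*k**2 + 29*k + 22)/(2*k**2 + 5*k + 4).
Take A(k)=2*k + 4, B(k)=1, C(k)=k**2 + 5*k/2 + 2.
Solve (2*k + 4)·f(k+1) − (1)·f(k) = k**2 + 5*k/2 + 2.
Degrees (1,0,2) ⇒ d ≤ 1.
Solve for f: f(k) = k/2 (degree 1 ≤ 1).
Get s_k = R·t_k = -2**(k + 1)*k*factorial(k + 1) with R(k) = B(k−1)f(k)/C(k) = k/(2*k**2 + 5*k + 4).
Verify: -2**(k + 1)*(2*k**2 + 5*k + 4)*factorial(k + 1) matches t_k.
Telescoping: Σ = s_(8) − s_(0) = -1486356480 − (0) = -1486356480.

Σ = -1486356480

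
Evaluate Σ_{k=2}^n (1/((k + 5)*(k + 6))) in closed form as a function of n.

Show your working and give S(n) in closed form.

Step 1: r(k) = (k + 5)/(k + 7).
So A=k + 5 and B=k + 7, with C=1.
Solve (k + 5)·f(k+1) − (k + 6)·f(k) = 1.
Bound: deg f ≤ 1.
Solving with deg f ≤ 1: f(k) = k/5.
Certificate R = B(k−1)f/C = k*(k + 6)/5 gives s_k = k/(5*(k + 5)).
Verify: 1/(k**2 + 11*k + 30) matches t_k.
s_(n+1) = (n + 1)/(5*(n + 6)) and s_(2) = 2/35, so S(n) = (n - 1)/(7*(n + 6)).

S(n) = (n - 1)/(7*(n + 6))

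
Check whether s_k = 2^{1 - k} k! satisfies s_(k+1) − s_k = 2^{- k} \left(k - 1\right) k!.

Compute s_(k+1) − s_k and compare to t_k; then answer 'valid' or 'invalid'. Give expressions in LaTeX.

s_(k+1) = factorial(k + 1)/2**k
s_(k+1) − s_k = (k - 1)*factorial(k)/2**k
(s_(k+1) − s_k) − t_k = 0

Valid: the claim telescopes to t_k.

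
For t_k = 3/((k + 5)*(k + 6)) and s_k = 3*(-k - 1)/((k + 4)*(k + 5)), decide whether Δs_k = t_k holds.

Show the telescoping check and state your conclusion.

Invalid: residual -18/(k**3 + 15*k**2 + 74*k + 120) ≠ 0.

s_(k+1) = 3*(-k - 2)/((k + 5)*(k + 6))
s_(k+1) − s_k = 3*(k - 2)/(k**3 + 15*k**2 + 74*k + 120)
(s_(k+1) − s_k) − t_k = -18/(k**3 + 15*k**2 + 74*k + 120)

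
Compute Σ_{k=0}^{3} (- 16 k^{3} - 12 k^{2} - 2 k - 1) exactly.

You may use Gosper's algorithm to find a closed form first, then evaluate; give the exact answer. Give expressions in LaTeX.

Σ = -760

Step 1: r(k) = (16*k**3 + 60*k**2 + 74*k + 31)/(16*k**3 + 12*k**2 + 2*k + 1).
Gosper form: A/B · C(k+1)/C(k) with A=1, B=1, C=k**3 + 3*k**2/4 + k/8 + 1/16.
Key eq: (1)·f(k+1) = (1)·f(k) + (k**3 + 3*k**2/4 + k/8 + 1/16).
Degrees (0,0,3) ⇒ d ≤ 4.
Solve for f: f(k) = k*(4*k**3 - 4*k**2 - k + 2)/16 (degree 4 ≤ 4).
R(k) = B(k−1)·f(k)/C(k) = k*(4*k**3 - 4*k**2 - k + 2)/(16*k**3 + 12*k**2 + 2*k + 1); s_k = R·t_k = k*(-4*k**3 + 4*k**2 + k - 2).
s_(k+1) − s_k = -16*k**3 - 12*k**2 - 2*k - 1 = t_k.
Telescoping: Σ = s_(4) − s_(0) = -760 − (0) = -760.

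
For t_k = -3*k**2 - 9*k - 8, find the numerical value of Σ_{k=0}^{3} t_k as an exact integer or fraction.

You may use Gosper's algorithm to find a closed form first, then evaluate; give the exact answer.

Σ = -128

r(k) = (3*k**2 + 15*k + 20)/(3*k**2 + 9*k + 8) after simplifying.
A = 1, B = 1, C = k**2 + 3*k + 8/3.
Key eq: (1)·f(k+1) = (1)·f(k) + (k**2 + 3*k + 8/3).
Bound: deg f ≤ 3.
Solve for f: f(k) = k*(k**2 + 3*k + 4)/3 (degree 3 ≤ 3).
Certificate R = B(k−1)f/C = k*(k**2 + 3*k + 4)/(3*k**2 + 9*k + 8) gives s_k = k*(-k**2 - 3*k - 4).
Δs = -3*k**2 - 9*k - 8, as required.
Σ_(k=0)^(3) t_k = s_(4) − s_(0) = -128 − (0) = -128.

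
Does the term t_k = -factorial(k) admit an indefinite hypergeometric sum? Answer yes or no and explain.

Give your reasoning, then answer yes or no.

r(k) = k + 1 after simplifying.
A = k + 1, B = 1, C = 1.
Set up (k + 1)·f(k+1) − (1)·f(k) − (1) = 0.
Bound: deg f ≤ -1.
Bound -1 < 0, so the key equation has no polynomial solution.

No. Not Gosper-summable.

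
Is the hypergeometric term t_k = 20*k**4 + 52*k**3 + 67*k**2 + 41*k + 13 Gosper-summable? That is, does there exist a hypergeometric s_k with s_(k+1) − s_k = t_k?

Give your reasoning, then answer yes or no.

t_(k+1)/t_k = (20*k**4 + 132*k**3 + 343*k**2 + 411*k + 193)/(20*k**4 + 52*k**3 + 67*k**2 + 41*k + 13).
So A=1 and B=1, with C=k**4 + 13*k**3/5 + 67*k**2/20 + 41*k/20 + 13/20.
f must satisfy (1)·f(k+1) − (1)·f(k) = k**4 + 13*k**3/5 + 67*k**2/20 + 41*k/20 + 13/20.
deg f ≤ 5 (via 0,0,4).
Match coefficients ⇒ f(k) = k*(4*k**4 + 3*k**3 + 3*k**2 + 3)/20.
So s_k = (B(k−1)f/C)·t_k = (k*(4*k**4 + 3*k**3 + 3*k**2 + 3)/(20*k**4 + 52*k**3 + 67*k**2 + 41*k + 13))·t_k = k*(4*k**4 + 3*k**3 + 3*k**2 + 3).
s_(k+1) − s_k = 20*k**4 + 52*k**3 + 67*k**2 + 41*k + 13 = t_k.

Yes. s_k = k*(4*k**4 + 3*k**3 + 3*k**2 + 3).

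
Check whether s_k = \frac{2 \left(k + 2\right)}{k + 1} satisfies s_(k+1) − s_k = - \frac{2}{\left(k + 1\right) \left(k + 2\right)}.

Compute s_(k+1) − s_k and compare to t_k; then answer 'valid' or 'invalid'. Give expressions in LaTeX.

s_(k+1) = 2*(k + 3)/(k + 2)
s_(k+1) − s_k = -2/(k**2 + 3*k + 2)
(s_(k+1) − s_k) − t_k = 0

Valid: the claim telescopes to t_k.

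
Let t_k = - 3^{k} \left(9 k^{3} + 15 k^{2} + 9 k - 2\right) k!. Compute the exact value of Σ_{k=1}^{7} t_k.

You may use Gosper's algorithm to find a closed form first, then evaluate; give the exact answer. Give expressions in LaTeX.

Σ = -44178099843

Compute t_(k+1)/t_k: get 3*(9*k**4 + 51*k**3 + 108*k**2 + 97*k + 31)/(9*k**3 + 15*k**2 + 9*k - 2).
Gosper form: A/B · C(k+1)/C(k) with A=3*k + 3, B=1, C=k**3 + 5*k**2/3 + k - 2/9.
Key eq: (3*k + 3)·f(k+1) = (1)·f(k) + (k**3 + 5*k**2/3 + k - 2/9).
From deg A=1, deg B=0, deg C=3: d=2.
A polynomial solution: f(k) = (3*k**2 - 3*k - 1)/9.
Then R = B(k−1)f/C = (3*k**2 - 3*k - 1)/(9*k**3 + 15*k**2 + 9*k - 2), so s_k = R(k)·t_k = 3**k*(-3*k**2 + 3*k + 1)*factorial(k).
Δs = -3**k*(9*k**3 + 15*k**2 + 9*k - 2)*factorial(k), as required.
Σ_(k=1)^(7) t_k = s_(8) − s_(1) = -44178099840 − (3) = -44178099843.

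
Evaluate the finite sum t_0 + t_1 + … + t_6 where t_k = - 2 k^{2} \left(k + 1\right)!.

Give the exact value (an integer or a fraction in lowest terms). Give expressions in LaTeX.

The ratio is (k + 1)**2*(k + 2)/k**2.
Gosper form: A/B · C(k+1)/C(k) with A=k + 2, B=1, C=k**2.
f must satisfy (k + 2)·f(k+1) − (1)·f(k) = k**2.
Bound: deg f ≤ 1.
A polynomial solution: f(k) = k - 2.
Get s_k = R·t_k = -2*(k - 2)*factorial(k + 1) with R(k) = B(k−1)f(k)/C(k) = (k - 2)/k**2.
Check: Δs_k = -2*k**2*factorial(k + 1). ✓
Σ_(k=0)^(6) t_k = s_(7) − s_(0) = -403200 − (4) = -403204.

Σ = -403204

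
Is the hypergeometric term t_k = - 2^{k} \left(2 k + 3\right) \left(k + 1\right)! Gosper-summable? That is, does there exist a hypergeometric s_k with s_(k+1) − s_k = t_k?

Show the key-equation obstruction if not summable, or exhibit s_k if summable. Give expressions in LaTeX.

Step 1: r(k) = 2*(k + 2)*(2*k + 5)/(2*k + 3).
A = 2*k + 4, B = 1, C = k + 3/2.
Solve (2*k + 4)·f(k+1) − (1)·f(k) = k + 3/2.
d = 0 from the (1,0,1) case.
Solving with deg f ≤ 0: f(k) = 1/2.
So s_k = (B(k−1)f/C)·t_k = (1/(2*k + 3))·t_k = -2**k*factorial(k + 1).
Verify: -2**k*(2*k + 3)*factorial(k + 1) matches t_k.

Yes. s_k = - 2^{k} \left(k + 1\right)!.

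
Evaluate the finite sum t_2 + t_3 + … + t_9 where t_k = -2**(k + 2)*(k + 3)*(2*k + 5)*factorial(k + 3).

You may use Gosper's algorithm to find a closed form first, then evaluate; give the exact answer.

Σ = -280564649159040

Step 1: r(k) = (k + 4)**2*(4*k + 14)/((k + 3)*(2*k + 5)).
So A=2*k + 8 and B=1, with C=k**2 + 11*k/2 + 15/2.
f must satisfy (2*k + 8)·f(k+1) − (1)·f(k) = k**2 + 11*k/2 + 15/2.
Bound: deg f ≤ 1.
A polynomial solution: f(k) = (k + 1)/2.
So s_k = (B(k−1)f/C)·t_k = ((k + 1)/((k + 3)*(2*k + 5)))·t_k = -2**(k + 2)*(k + 1)*factorial(k + 3).
Verify: -2**(k + 2)*(k + 3)*(2*k + 5)*factorial(k + 3) matches t_k.
Sum = s_(10) − s_(2); s_(10) = -280564649164800, s_(2) = -5760 ⇒ -280564649159040.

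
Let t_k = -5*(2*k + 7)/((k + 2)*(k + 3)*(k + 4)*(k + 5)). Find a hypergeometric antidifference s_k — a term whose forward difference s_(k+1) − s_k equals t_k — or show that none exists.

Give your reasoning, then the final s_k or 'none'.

Compute t_(k+1)/t_k: get (k + 2)*(2*k + 9)/((k + 6)*(2*k + 7)).
Factor: A=k + 2; B=k + 6; C=k + 7/2.
Need (k + 2)·f(k+1) − (k + 5)·f(k) = k + 7/2.
From deg A=1, deg B=1, deg C=1: d=3.
A polynomial solution: f(k) = k*(k + 3)*(k + 6)/16.
So s_k = (B(k−1)f/C)·t_k = (k*(k + 3)*(k + 5)*(k + 6)/(8*(2*k + 7)))·t_k = 5*k*(-k - 6)/(8*(k**2 + 6*k + 8)).
Δs = 5*(-2*k - 7)/(k**4 + 14*k**3 + 71*k**2 + 154*k + 120), as required.

s_k = 5*k*(-k - 6)/(8*(k**2 + 6*k + 8))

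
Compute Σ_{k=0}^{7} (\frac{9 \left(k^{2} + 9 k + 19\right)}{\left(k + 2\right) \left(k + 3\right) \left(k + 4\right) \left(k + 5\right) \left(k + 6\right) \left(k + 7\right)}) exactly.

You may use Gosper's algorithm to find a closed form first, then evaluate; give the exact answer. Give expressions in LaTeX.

The ratio is (k + 2)*(9*k + (k + 1)**2 + 28)/((k + 8)*(k**2 + 9*k + 19)).
So A=k + 2 and B=k + 8, with C=k**2 + 9*k + 19.
Need (k + 2)·f(k+1) − (k + 7)·f(k) = k**2 + 9*k + 19.
d = 5 from the (1,1,2) case.
A polynomial solution: f(k) = k*(k + 3)*(k + 5)*(k**2 + 12*k + 44)/144.
R(k) = B(k−1)·f(k)/C(k) = k*(k + 3)*(k + 5)*(k + 7)*(k**2 + 12*k + 44)/(144*(k**2 + 9*k + 19)); s_k = R·t_k = k*(k**2 + 12*k + 44)/(16*(k**3 + 12*k**2 + 44*k + 48)).
Check: Δs_k = 9*(k**2 + 9*k + 19)/(k**6 + 27*k**5 + 295*k**4 + 1665*k**3 + 5104*k**2 + 8028*k + 5040). ✓
Σ_(k=0)^(7) t_k = s_(8) − s_(0) = 17/280 − (0) = 17/280.

Σ = 17/280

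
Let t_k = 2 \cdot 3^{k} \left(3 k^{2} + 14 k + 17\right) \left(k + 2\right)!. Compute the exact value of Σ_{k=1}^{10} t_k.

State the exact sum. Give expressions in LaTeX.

Σ = 26474353287782328

Ratio r(k) = 3*(3*k**3 + 29*k**2 + 94*k + 102)/(3*k**2 + 14*k + 17).
Factor: A=3*k + 9; B=1; C=k**2 + 14*k/3 + 17/3.
Need (3*k + 9)·f(k+1) − (1)·f(k) = k**2 + 14*k/3 + 17/3.
From deg A=1, deg B=0, deg C=2: d=1.
Match coefficients ⇒ f(k) = (k + 1)/3.
Then R = B(k−1)f/C = (k + 1)/(3*k**2 + 14*k + 17), so s_k = R(k)·t_k = 2*3**k*(k + 1)*factorial(k + 2).
Verify: 2*3**k*(3*k**2 + 14*k + 17)*factorial(k + 2) matches t_k.
Evaluate s at k=11 and k=1: 26474353287782400 and 72; difference 26474353287782328.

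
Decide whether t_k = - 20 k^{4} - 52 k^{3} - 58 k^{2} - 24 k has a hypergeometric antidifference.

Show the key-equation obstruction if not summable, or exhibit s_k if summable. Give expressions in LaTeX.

The ratio is (10*k**4 + 66*k**3 + 167*k**2 + 188*k + 77)/(k*(10*k**3 + 26*k**2 + 29*k + 12)).
So A=1 and B=1, with C=k**4 + 13*k**3/5 + 29*k**2/10 + 6*k/5.
f must satisfy (1)·f(k+1) − (1)·f(k) = k**4 + 13*k**3/5 + 29*k**2/10 + 6*k/5.
Bound: deg f ≤ 5.
Coefficient equations give f(k) = k*(k - 1)*(4*k + 3)*(k**2 + k + 1)/20.
Then R = B(k−1)f/C = (k - 1)*(4*k + 3)*(k**2 + k + 1)/(2*(10*k**3 + 26*k**2 + 29*k + 12)), so s_k = R(k)·t_k = k*(-4*k**4 - 3*k**3 + 4*k + 3).
Check: Δs_k = 2*k*(-10*k**3 - 26*k**2 - 29*k - 12). ✓

Yes. s_k = k \left(- 4 k^{4} - 3 k^{3} + 4 k + 3\right).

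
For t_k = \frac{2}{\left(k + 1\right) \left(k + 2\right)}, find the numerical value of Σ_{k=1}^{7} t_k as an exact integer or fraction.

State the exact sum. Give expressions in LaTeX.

Σ = 7/9

Ratio r(k) = (k + 1)/(k + 3).
Normal form (A,B,C) = (k + 1, k + 3, 1).
Set up (k + 1)·f(k+1) − (k + 2)·f(k) − (1) = 0.
From deg A=1, deg B=1, deg C=0: d=1.
Coefficient equations give f(k) = k.
Then R = B(k−1)f/C = k*(k + 2), so s_k = R(k)·t_k = 2*k/(k + 1).
Δs = 2/(k**2 + 3*k + 2), as required.
Σ_(k=1)^(7) t_k = s_(8) − s_(1) = 16/9 − (1) = 7/9.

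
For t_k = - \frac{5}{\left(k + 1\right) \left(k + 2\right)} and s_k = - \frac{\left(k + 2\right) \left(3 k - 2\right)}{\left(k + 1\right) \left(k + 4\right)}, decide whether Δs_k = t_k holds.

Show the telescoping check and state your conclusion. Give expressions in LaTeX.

Invalid: residual \frac{2 \left(- 3 k^{2} + k + 24\right)}{k^{4} + 12 k^{3} + 49 k^{2} + 78 k + 40} ≠ 0.

s_(k+1) = -(k + 3)*(3*k + 1)/((k + 2)*(k + 5))
s_(k+1) − s_k = (-11*k**2 - 43*k - 52)/(k**4 + 12*k**3 + 49*k**2 + 78*k + 40)
(s_(k+1) − s_k) − t_k = 2*(-3*k**2 + k + 24)/(k**4 + 12*k**3 + 49*k**2 + 78*k + 40)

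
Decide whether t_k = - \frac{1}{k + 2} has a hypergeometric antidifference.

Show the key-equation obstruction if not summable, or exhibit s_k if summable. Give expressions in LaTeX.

Step 1: r(k) = (k + 2)/(k + 3).
Gosper form: A/B · C(k+1)/C(k) with A=k + 2, B=k + 3, C=1.
Solve (k + 2)·f(k+1) − (k + 2)·f(k) = 1.
deg f ≤ 0 (via 1,1,0).
Put f(k) = c0: A·f(k+1) − B(k−1)·f(k) − C = -1; need -1 = 0 — inconsistent ⇒ no f, not summable.

No. Not Gosper-summable.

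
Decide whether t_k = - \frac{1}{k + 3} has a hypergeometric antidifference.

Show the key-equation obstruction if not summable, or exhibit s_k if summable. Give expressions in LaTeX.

Compute t_(k+1)/t_k: get (k + 3)/(k + 4).
Normal form (A,B,C) = (k + 3, k + 4, 1).
f must satisfy (k + 3)·f(k+1) − (k + 3)·f(k) = 1.
deg f ≤ 0 (via 1,1,0).
f = c0 ⇒ A·f(k+1) − B(k−1)·f(k) − C = -1. The system {-1 = 0} is inconsistent; no antidifference.

No — key equation has no polynomial f.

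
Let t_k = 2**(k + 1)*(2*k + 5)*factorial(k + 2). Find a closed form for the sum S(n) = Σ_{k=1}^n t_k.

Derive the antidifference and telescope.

S(n) = 4*2**n*factorial(n + 3) - 24

Step 1: r(k) = 2*(k + 3)*(2*k + 7)/(2*k + 5).
So A=2*k + 6 and B=1, with C=k + 5/2.
Need (2*k + 6)·f(k+1) − (1)·f(k) = k + 5/2.
Degrees (1,0,1) ⇒ d ≤ 0.
Solve for f: f(k) = 1/2 (degree 0 ≤ 0).
So s_k = (B(k−1)f/C)·t_k = (1/(2*k + 5))·t_k = 2**(k + 1)*factorial(k + 2).
Verify: 2**(k + 1)*(2*k + 5)*factorial(k + 2) matches t_k.
Evaluate: s_(n+1) = 2**(n + 2)*factorial(n + 3); subtract s_(1) = 24 ⇒ S(n) = 4*2**n*factorial(n + 3) - 24.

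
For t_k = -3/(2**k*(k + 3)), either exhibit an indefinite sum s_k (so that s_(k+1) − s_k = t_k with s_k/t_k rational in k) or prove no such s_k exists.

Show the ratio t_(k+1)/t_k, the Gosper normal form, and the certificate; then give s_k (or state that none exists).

t_(k+1)/t_k = (k + 3)/(2*(k + 4)).
Gosper form: A/B · C(k+1)/C(k) with A=k/2 + 3/2, B=k + 4, C=1.
Solve (k/2 + 3/2)·f(k+1) − (k + 3)·f(k) = 1.
Bound: deg f ≤ -1.
deg f ≤ -1 is impossible — no certificate.

no hypergeometric antidifference exists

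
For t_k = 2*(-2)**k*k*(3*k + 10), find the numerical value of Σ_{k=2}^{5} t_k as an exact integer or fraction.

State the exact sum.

Σ = -5840

Ratio r(k) = -2*(k + 1)*(3*k + 13)/(k*(3*k + 10)).
Gosper form: A/B · C(k+1)/C(k) with A=-2, B=1, C=k**2 + 10*k/3.
f must satisfy (-2)·f(k+1) − (1)·f(k) = k**2 + 10*k/3.
d = 2 from the (0,0,2) case.
Match coefficients ⇒ f(k) = -(k**2 + 2*k - 2)/3.
Then R = B(k−1)f/C = -(k**2 + 2*k - 2)/(k*(3*k + 10)), so s_k = R(k)·t_k = (-2)**(k + 1)*(k**2 + 2*k - 2).
Check: Δs_k = 2*(-2)**k*k*(3*k + 10). ✓
Sum = s_(6) − s_(2); s_(6) = -5888, s_(2) = -48 ⇒ -5840.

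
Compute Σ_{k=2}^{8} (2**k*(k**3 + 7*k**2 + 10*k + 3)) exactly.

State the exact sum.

Σ = 414164

Step 1: r(k) = 2*(k**3 + 10*k**2 + 27*k + 21)/(k**3 + 7*k**2 + 10*k + 3).
Factor: A=2; B=1; C=k**3 + 7*k**2 + 10*k + 3.
f must satisfy (2)·f(k+1) − (1)·f(k) = k**3 + 7*k**2 + 10*k + 3.
From deg A=0, deg B=0, deg C=3: d=3.
Match coefficients ⇒ f(k) = k**3 + k**2 - 1.
Then R = B(k−1)f/C = (k**3 + k**2 - 1)/(k**3 + 7*k**2 + 10*k + 3), so s_k = R(k)·t_k = 2**k*(k**3 + k**2 - 1).
Check: Δs_k = 2**k*(k**3 + 7*k**2 + 10*k + 3). ✓
Evaluate s at k=9 and k=2: 414208 and 44; difference 414164.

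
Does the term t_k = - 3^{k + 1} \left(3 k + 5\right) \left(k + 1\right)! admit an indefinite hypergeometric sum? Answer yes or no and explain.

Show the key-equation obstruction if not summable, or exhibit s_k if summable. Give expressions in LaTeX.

Yes. s_k = - 3^{k + 1} \left(k + 1\right)!.

Step 1: r(k) = 3*(k + 2)*(3*k + 8)/(3*k + 5).
Factor: A=3*k + 6; B=1; C=k + 5/3.
f must satisfy (3*k + 6)·f(k+1) − (1)·f(k) = k + 5/3.
Degrees (1,0,1) ⇒ d ≤ 0.
Solving with deg f ≤ 0: f(k) = 1/3.
Certificate R = B(k−1)f/C = 1/(3*k + 5) gives s_k = -3**(k + 1)*factorial(k + 1).
Check: Δs_k = -3**(k + 1)*(3*k + 5)*factorial(k + 1). ✓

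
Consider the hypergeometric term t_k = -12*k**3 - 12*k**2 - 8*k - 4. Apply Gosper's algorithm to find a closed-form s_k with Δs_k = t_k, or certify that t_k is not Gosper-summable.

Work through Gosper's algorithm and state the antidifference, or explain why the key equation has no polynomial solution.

s_k = k*(-3*k**3 + 2*k**2 - k - 2)

r(k) = (3*k**3 + 12*k**2 + 17*k + 9)/(3*k**3 + 3*k**2 + 2*k + 1) after simplifying.
So A=1 and B=1, with C=k**3 + k**2 + 2*k/3 + 1/3.
Need (1)·f(k+1) − (1)·f(k) = k**3 + k**2 + 2*k/3 + 1/3.
Degrees (0,0,3) ⇒ d ≤ 4.
Match coefficients ⇒ f(k) = k*(3*k**3 - 2*k**2 + k + 2)/12.
So s_k = (B(k−1)f/C)·t_k = (k*(3*k**3 - 2*k**2 + k + 2)/(4*(3*k**3 + 3*k**2 + 2*k + 1)))·t_k = k*(-3*k**3 + 2*k**2 - k - 2).
Check: Δs_k = -12*k**3 - 12*k**2 - 8*k - 4. ✓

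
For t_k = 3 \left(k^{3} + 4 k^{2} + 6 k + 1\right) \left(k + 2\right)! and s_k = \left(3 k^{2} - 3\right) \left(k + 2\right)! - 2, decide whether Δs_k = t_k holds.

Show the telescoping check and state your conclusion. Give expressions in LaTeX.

Valid: the claim telescopes to t_k.

s_(k+1) = (3*(k + 1)**2 - 3)*factorial(k + 3) - 2
s_(k+1) − s_k = 3*(k**3 + 4*k**2 + 6*k + 1)*factorial(k + 2)
(s_(k+1) − s_k) − t_k = 0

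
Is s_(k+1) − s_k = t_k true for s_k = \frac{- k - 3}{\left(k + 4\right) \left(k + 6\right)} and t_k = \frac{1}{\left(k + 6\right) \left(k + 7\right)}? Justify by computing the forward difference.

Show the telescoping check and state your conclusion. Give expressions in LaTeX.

s_(k+1) = (-k - 4)/((k + 5)*(k + 7))
s_(k+1) − s_k = (k**2 + 7*k + 9)/(k**4 + 22*k**3 + 179*k**2 + 638*k + 840)
(s_(k+1) − s_k) − t_k = (-2*k - 11)/(k**4 + 22*k**3 + 179*k**2 + 638*k + 840)

Invalid: residual \frac{- 2 k - 11}{k^{4} + 22 k^{3} + 179 k^{2} + 638 k + 840} ≠ 0.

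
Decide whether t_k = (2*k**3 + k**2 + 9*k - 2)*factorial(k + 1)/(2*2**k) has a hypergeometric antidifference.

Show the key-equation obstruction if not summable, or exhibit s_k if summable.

Ratio r(k) = (k + 2)*(9*k + 2*(k + 1)**3 + (k + 1)**2 + 7)/(2*(2*k**3 + k**2 + 9*k - 2)).
Take A(k)=k/2 + 1, B(k)=1, C(k)=k**3 + k**2/2 + 9*k/2 - 1.
Key eq: (k/2 + 1)·f(k+1) = (1)·f(k) + (k**3 + k**2/2 + 9*k/2 - 1).
d = 2 from the (1,0,3) case.
Match coefficients ⇒ f(k) = 2*k**2 - 3*k + 2.
Then R = B(k−1)f/C = 2*(2*k**2 - 3*k + 2)/(2*k**3 + k**2 + 9*k - 2), so s_k = R(k)·t_k = (2*k**2 - 3*k + 2)*factorial(k + 1)/2**k.
Verify: (2*k**3 + k**2 + 9*k - 2)*factorial(k + 1)/(2*2**k) matches t_k.

Yes. s_k = (2*k**2 - 3*k + 2)*factorial(k + 1)/2**k.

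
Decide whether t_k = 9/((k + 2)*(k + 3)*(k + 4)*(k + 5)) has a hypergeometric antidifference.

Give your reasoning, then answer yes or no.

The ratio is (k + 2)/(k + 6).
Gosper form: A/B · C(k+1)/C(k) with A=k + 2, B=k + 6, C=1.
Set up (k + 2)·f(k+1) − (k + 5)·f(k) − (1) = 0.
deg f ≤ 3 (via 1,1,0).
Solving with deg f ≤ 3: f(k) = k*(k**2 + 9*k + 26)/72.
Get s_k = R·t_k = k*(k**2 + 9*k + 26)/(8*(k + 2)*(k + 3)*(k + 4)) with R(k) = B(k−1)f(k)/C(k) = k*(k + 5)*(k**2 + 9*k + 26)/72.
Verify: 9/(k**4 + 14*k**3 + 71*k**2 + 154*k + 120) matches t_k.

Yes. s_k = k*(k**2 + 9*k + 26)/(8*(k + 2)*(k + 3)*(k + 4)).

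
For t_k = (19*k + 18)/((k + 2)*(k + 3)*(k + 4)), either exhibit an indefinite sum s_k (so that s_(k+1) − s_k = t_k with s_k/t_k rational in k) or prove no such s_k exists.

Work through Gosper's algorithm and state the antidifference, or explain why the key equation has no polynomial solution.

s_k = k*(14*k + 13)/(3*(k + 2)*(k + 3))

The ratio is (k + 2)*(19*k + 37)/((k + 5)*(19*k + 18)).
Normal form (A,B,C) = (k + 2, k + 5, k + 18/19).
Need (k + 2)·f(k+1) − (k + 4)·f(k) = k + 18/19.
From deg A=1, deg B=1, deg C=1: d=2.
Solving with deg f ≤ 2: f(k) = k*(14*k + 13)/57.
Then R = B(k−1)f/C = k*(k + 4)*(14*k + 13)/(3*(19*k + 18)), so s_k = R(k)·t_k = k*(14*k + 13)/(3*(k + 2)*(k + 3)).
Δs = (19*k + 18)/(k**3 + 9*k**2 + 26*k + 24), as required.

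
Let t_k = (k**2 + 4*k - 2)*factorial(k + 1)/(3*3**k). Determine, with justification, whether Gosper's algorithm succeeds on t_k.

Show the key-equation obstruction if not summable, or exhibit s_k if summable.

Yes. s_k = (k + 4)*factorial(k + 1)/3**k.

t_(k+1)/t_k = (k + 2)*(4*k + (k + 1)**2 + 2)/(3*(k**2 + 4*k - 2)).
Factor: A=k/3 + 2/3; B=1; C=k**2 + 4*k - 2.
Need (k/3 + 2/3)·f(k+1) − (1)·f(k) = k**2 + 4*k - 2.
Degrees (1,0,2) ⇒ d ≤ 1.
Match coefficients ⇒ f(k) = 3*(k + 4).
R(k) = B(k−1)·f(k)/C(k) = 3*(k + 4)/(k**2 + 4*k - 2); s_k = R·t_k = (k + 4)*factorial(k + 1)/3**k.
Check: Δs_k = (k**2 + 4*k - 2)*factorial(k + 1)/(3*3**k). ✓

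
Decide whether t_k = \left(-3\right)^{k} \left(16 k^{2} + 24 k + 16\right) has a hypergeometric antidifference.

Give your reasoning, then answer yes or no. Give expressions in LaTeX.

r(k) = 3*(-2*k**2 - 7*k - 7)/(2*k**2 + 3*k + 2) after simplifying.
Factor: A=-3; B=1; C=k**2 + 3*k/2 + 1.
Solve (-3)·f(k+1) − (1)·f(k) = k**2 + 3*k/2 + 1.
From deg A=0, deg B=0, deg C=2: d=2.
Solving with deg f ≤ 2: f(k) = -(4*k**2 + 1)/16.
Get s_k = R·t_k = (-3)**k*(-4*k**2 - 1) with R(k) = B(k−1)f(k)/C(k) = -(4*k**2 + 1)/(8*(2*k**2 + 3*k + 2)).
Verify: (-3)**k*(16*k**2 + 24*k + 16) matches t_k.

Yes. s_k = \left(-3\right)^{k} \left(- 4 k^{2} - 1\right).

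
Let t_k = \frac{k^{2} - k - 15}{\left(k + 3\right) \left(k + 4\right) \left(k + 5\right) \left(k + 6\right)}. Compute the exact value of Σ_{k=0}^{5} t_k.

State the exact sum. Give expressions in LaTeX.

Σ = -139/1980

Ratio r(k) = (k + 3)*(k - (k + 1)**2 + 16)/((k + 7)*(-k**2 + k + 15)).
A = k + 3, B = k + 7, C = k**2 - k - 15.
Set up (k + 3)·f(k+1) − (k + 6)·f(k) − (k**2 - k - 15) = 0.
From deg A=1, deg B=1, deg C=2: d=3.
Solve for f: f(k) = -k*(k**2 + 72*k + 227)/60 (degree 3 ≤ 3).
Certificate R = B(k−1)f/C = -k*(k + 6)*(k**2 + 72*k + 227)/(60*(k**2 - k - 15)) gives s_k = k*(-k**2 - 72*k - 227)/(60*(k + 3)*(k + 4)*(k + 5)).
Check: Δs_k = (k**2 - k - 15)/(k**4 + 18*k**3 + 119*k**2 + 342*k + 360). ✓
Sum = s_(6) − s_(0); s_(6) = -139/1980, s_(0) = 0 ⇒ -139/1980.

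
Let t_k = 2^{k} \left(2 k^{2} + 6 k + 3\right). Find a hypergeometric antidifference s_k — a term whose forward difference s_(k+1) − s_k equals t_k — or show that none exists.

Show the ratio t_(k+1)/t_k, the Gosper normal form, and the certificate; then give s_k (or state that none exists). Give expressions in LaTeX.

t_(k+1)/t_k = 2*(2*k**2 + 10*k + 11)/(2*k**2 + 6*k + 3).
Gosper form: A/B · C(k+1)/C(k) with A=2, B=1, C=k**2 + 3*k + 3/2.
Solve (2)·f(k+1) − (1)·f(k) = k**2 + 3*k + 3/2.
From deg A=0, deg B=0, deg C=2: d=2.
Match coefficients ⇒ f(k) = (2*k**2 - 2*k + 3)/2.
R(k) = B(k−1)·f(k)/C(k) = (2*k**2 - 2*k + 3)/(2*k**2 + 6*k + 3); s_k = R·t_k = 2**k*(2*k**2 - 2*k + 3).
Δs = 2**k*(2*k**2 + 6*k + 3), as required.

s_k = 2^{k} \left(2 k^{2} - 2 k + 3\right)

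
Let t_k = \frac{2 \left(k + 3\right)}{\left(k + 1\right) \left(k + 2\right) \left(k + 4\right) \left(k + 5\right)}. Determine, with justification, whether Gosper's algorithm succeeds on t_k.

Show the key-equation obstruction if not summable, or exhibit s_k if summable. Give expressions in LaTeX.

Compute t_(k+1)/t_k: get (k + 1)*(k + 4)**2/((k + 3)**2*(k + 6)).
So A=k + 1 and B=k + 6, with C=k**2 + 6*k + 9.
Set up (k + 1)·f(k+1) − (k + 5)·f(k) − (k**2 + 6*k + 9) = 0.
From deg A=1, deg B=1, deg C=2: d=4.
Solving with deg f ≤ 4: f(k) = k*(k + 2)*(k + 3)*(k + 5)/8.
Certificate R = B(k−1)f/C = k*(k + 2)*(k + 5)**2/(8*(k + 3)) gives s_k = k*(k + 5)/(4*(k**2 + 5*k + 4)).
Check: Δs_k = 2*(k + 3)/(k**4 + 12*k**3 + 49*k**2 + 78*k + 40). ✓

Yes. s_k = \frac{k \left(k + 5\right)}{4 \left(k^{2} + 5 k + 4\right)}.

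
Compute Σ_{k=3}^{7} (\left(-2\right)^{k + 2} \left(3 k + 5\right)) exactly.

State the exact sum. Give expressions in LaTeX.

Σ = -9344

t_(k+1)/t_k = 2*(-3*k - 8)/(3*k + 5).
So A=-2 and B=1, with C=k + 5/3.
Need (-2)·f(k+1) − (1)·f(k) = k + 5/3.
deg f ≤ 1 (via 0,0,1).
Solving with deg f ≤ 1: f(k) = -(k + 1)/3.
R(k) = B(k−1)·f(k)/C(k) = -(k + 1)/(3*k + 5); s_k = R·t_k = (-2)**(k + 2)*(-k - 1).
s_(k+1) − s_k = (-2)**(k + 2)*(3*k + 5) = t_k.
Evaluate s at k=8 and k=3: -9216 and 128; difference -9344.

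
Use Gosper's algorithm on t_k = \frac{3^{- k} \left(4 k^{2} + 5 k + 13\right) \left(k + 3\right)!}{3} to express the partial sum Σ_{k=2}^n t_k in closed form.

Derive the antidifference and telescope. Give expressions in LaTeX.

S(n) = - \frac{200}{3} + \frac{4 \cdot 3^{- n} n \left(n + 4\right)!}{3} + \frac{3^{- n} \left(n + 4\right)!}{3}

The ratio is (k + 4)*(5*k + 4*(k + 1)**2 + 18)/(3*(4*k**2 + 5*k + 13)).
Factor: A=k/3 + 4/3; B=1; C=k**2 + 5*k/4 + 13/4.
Need (k/3 + 4/3)·f(k+1) − (1)·f(k) = k**2 + 5*k/4 + 13/4.
deg f ≤ 1 (via 1,0,2).
A polynomial solution: f(k) = 3*(4*k - 3)/4.
R(k) = B(k−1)·f(k)/C(k) = 3*(4*k - 3)/(4*k**2 + 5*k + 13); s_k = R·t_k = (4*k - 3)*factorial(k + 3)/3**k.
Check: Δs_k = (4*k**2 + 5*k + 13)*factorial(k + 3)/(3*3**k). ✓
s_(n+1) = 3**(-n - 1)*(4*n + 1)*factorial(n + 4) and s_(2) = 200/3, so S(n) = -200/3 + 4*n*factorial(n + 4)/(3*3**n) + factorial(n + 4)/(3*3**n).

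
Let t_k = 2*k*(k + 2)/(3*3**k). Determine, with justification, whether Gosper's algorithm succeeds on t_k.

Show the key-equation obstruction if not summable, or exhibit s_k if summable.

The ratio is (k + 1)*(k + 3)/(3*k*(k + 2)).
Take A(k)=1/3, B(k)=1, C(k)=k**2 + 2*k.
Need (1/3)·f(k+1) − (1)·f(k) = k**2 + 2*k.
Degrees (0,0,2) ⇒ d ≤ 2.
Coefficient equations give f(k) = -3*(k + 1)*(k + 2)/2.
Certificate R = B(k−1)f/C = -3*(k + 1)/(2*k) gives s_k = -(k**2 + 3*k + 2)/3**k.
Δs = 2*k*(k + 2)/(3*3**k), as required.

Yes. s_k = -(k**2 + 3*k + 2)/3**k.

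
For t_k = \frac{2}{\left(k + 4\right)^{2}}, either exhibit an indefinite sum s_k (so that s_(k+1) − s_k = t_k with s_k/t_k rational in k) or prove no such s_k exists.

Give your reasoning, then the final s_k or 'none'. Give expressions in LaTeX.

no hypergeometric antidifference exists

t_(k+1)/t_k = (k + 4)**2/(k + 5)**2.
Take A(k)=k**2 + 8*k + 16, B(k)=k**2 + 10*k + 25, C(k)=1.
Set up (k**2 + 8*k + 16)·f(k+1) − (k**2 + 8*k + 16)·f(k) − (1) = 0.
From deg A=2, deg B=2, deg C=0: d=0.
Put f(k) = c0: A·f(k+1) − B(k−1)·f(k) − C = -1; need -1 = 0 — inconsistent ⇒ no f, not summable.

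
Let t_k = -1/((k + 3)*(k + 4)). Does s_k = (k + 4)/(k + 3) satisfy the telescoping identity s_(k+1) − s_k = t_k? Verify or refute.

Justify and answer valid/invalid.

valid; difference matches t_k

s_(k+1) = (k + 5)/(k + 4)
s_(k+1) − s_k = -1/(k**2 + 7*k + 12)
(s_(k+1) − s_k) − t_k = 0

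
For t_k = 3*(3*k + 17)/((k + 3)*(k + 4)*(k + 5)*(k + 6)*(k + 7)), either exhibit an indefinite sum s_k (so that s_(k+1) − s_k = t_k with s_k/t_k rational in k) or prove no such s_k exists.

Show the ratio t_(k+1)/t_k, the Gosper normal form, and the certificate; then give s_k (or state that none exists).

s_k = k*(k**2 + 13*k + 54)/(24*(k**3 + 13*k**2 + 54*k + 72))

r(k) = (k + 3)*(3*k + 20)/((k + 8)*(3*k + 17)) after simplifying.
Normal form (A,B,C) = (k + 3, k + 8, k + 17/3).
Solve (k + 3)·f(k+1) − (k + 7)·f(k) = k + 17/3.
d = 4 from the (1,1,1) case.
Match coefficients ⇒ f(k) = k*(k + 5)*(k**2 + 13*k + 54)/216.
Then R = B(k−1)f/C = k*(k + 5)*(k + 7)*(k**2 + 13*k + 54)/(72*(3*k + 17)), so s_k = R(k)·t_k = k*(k**2 + 13*k + 54)/(24*(k**3 + 13*k**2 + 54*k + 72)).
Verify: 3*(3*k + 17)/(k**5 + 25*k**4 + 245*k**3 + 1175*k**2 + 2754*k + 2520) matches t_k.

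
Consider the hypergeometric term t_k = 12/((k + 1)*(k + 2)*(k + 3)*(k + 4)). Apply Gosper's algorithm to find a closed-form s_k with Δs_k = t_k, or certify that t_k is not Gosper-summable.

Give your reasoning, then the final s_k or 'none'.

s_k = 2*k*(k**2 + 6*k + 11)/(3*(k + 1)*(k + 2)*(k + 3))

Ratio r(k) = (k + 1)/(k + 5).
Take A(k)=k + 1, B(k)=k + 5, C(k)=1.
f must satisfy (k + 1)·f(k+1) − (k + 4)·f(k) = 1.
d = 3 from the (1,1,0) case.
A polynomial solution: f(k) = k*(k**2 + 6*k + 11)/18.
Then R = B(k−1)f/C = k*(k + 4)*(k**2 + 6*k + 11)/18, so s_k = R(k)·t_k = 2*k*(k**2 + 6*k + 11)/(3*(k + 1)*(k + 2)*(k + 3)).
Δs = 12/(k**4 + 10*k**3 + 35*k**2 + 50*k + 24), as required.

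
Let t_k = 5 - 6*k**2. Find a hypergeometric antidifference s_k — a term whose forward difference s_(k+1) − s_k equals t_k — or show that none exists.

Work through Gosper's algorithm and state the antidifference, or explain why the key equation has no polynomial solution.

r(k) = (6*(k + 1)**2 - 5)/(6*k**2 - 5) after simplifying.
Gosper form: A/B · C(k+1)/C(k) with A=1, B=1, C=k**2 - 5/6.
Need (1)·f(k+1) − (1)·f(k) = k**2 - 5/6.
d = 3 from the (0,0,2) case.
A polynomial solution: f(k) = k*(2*k**2 - 3*k - 4)/6.
Then R = B(k−1)f/C = k*(2*k**2 - 3*k - 4)/(6*k**2 - 5), so s_k = R(k)·t_k = k*(-2*k**2 + 3*k + 4).
Check: Δs_k = 5 - 6*k**2. ✓

s_k = k*(-2*k**2 + 3*k + 4)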